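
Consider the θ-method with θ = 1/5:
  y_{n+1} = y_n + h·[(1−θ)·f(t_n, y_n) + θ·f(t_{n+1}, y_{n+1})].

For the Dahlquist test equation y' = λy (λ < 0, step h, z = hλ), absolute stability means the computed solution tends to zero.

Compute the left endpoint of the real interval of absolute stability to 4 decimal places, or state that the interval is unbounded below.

Test eqn y'=λy, z=hλ:
  y_{n+1} = y_n + z·[4/5·y_n + 1/5·y_{n+1}] ⇒ (1 − 1/5z)y_{n+1} = (1 + 4/5z)y_n
  so R(z) = (1 + 4/5z)/(1 − 1/5z).

Need |R(x)|<1, x<0.
x=-0.38: |R|=0.6468
R=−1: 1+4/5x = −1+1/5x ⇒ -3/5x=2 ⇒ x=2/(-3/5)=-3.3333
Confirm numerically:
  x=-2.991: |R|=0.87148 <1
  x=-1.952: |R|=0.40391 <1
  x=-1.939: |R|=0.39718 <1
  x=-1.456: |R|=0.12763 <1
  x=-3.926: |R|=1.19919 >1
  x=-3.881: |R|=1.18500 >1
So |R|<1 on (-3.3333, 0).

left endpoint -3.3333.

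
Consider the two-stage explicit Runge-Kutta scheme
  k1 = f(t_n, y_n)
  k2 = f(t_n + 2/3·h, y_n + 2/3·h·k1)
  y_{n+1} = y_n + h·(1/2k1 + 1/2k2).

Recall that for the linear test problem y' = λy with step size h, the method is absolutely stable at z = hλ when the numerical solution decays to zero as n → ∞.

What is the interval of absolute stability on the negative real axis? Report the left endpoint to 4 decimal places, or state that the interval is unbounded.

z∈(-3.0000,0).

With y'=λy (z=hλ):
  k1=λy_n ⇒ h·k1=z·y_n;  k2=λ(1+2/3z)y_n ⇒ h·k2=z(1+2/3z)y_n
  y_{n+1}/y_n = 1 + 1/2z + 1/2z(1+2/3z) = 1 + z + 1/3z²
  ⇒ R(z) = 1 + z + 1/3z².

Need |R(x)|<1, x<0.
x=-0.43: |R|=0.6316
R=1: x+1/3x²=0 ⇒ x=−3=-3.0000; min R=1−1/(4·1/3)=0.2500>−1
Confirm numerically:
  x=-2.670: |R|=0.70630 <1
  x=-1.935: |R|=0.31307 <1
  x=-1.730: |R|=0.26763 <1
  x=-3.248: |R|=1.26850 >1
  x=-3.176: |R|=1.18633 >1
  x=-3.096: |R|=1.09907 >1
Interval (-3.0000, 0).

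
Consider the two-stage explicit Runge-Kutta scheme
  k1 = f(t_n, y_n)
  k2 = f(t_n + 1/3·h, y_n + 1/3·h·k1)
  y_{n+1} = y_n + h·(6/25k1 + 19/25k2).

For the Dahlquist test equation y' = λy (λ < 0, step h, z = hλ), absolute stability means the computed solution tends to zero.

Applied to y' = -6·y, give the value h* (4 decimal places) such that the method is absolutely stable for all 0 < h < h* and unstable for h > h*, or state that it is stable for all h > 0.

(-3.9474,0); λ=-6 ⇒ h* = (75/19)/6 = 0.6579.

Test eqn y'=λy, z=hλ:
  k1=λy_n ⇒ h·k1=z·y_n;  k2=λ(1+1/3z)y_n ⇒ h·k2=z(1+1/3z)y_n
  y_{n+1}/y_n = 1 + 6/25z + 19/25z(1+1/3z) = 1 + z + 19/75z²
  ⇒ R(z) = 1 + z + 19/75z².

Boundary: |R(x)|=1, x<0.
x=-0.56: |R|=0.5194
R=1: x+19/75x²=0 ⇒ x=−75/19=-3.9474; min R=1−1/(4·19/75)=0.0132>−1
Confirm numerically:
  x=-3.909: |R|=0.96200 <1
  x=-3.577: |R|=0.66438 <1
  x=-2.790: |R|=0.18197 <1
  x=-2.756: |R|=0.16820 <1
  x=-4.352: |R|=1.44611 >1
  x=-4.134: |R|=1.19546 >1
  x=-4.036: |R|=1.09062 >1
So |R|<1 on (-3.9474, 0).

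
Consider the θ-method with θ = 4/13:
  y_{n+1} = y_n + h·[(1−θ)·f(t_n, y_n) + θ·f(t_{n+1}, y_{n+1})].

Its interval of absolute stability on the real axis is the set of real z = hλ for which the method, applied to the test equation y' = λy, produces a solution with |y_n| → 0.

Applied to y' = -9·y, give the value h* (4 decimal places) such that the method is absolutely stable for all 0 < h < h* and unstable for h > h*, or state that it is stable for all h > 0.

Set f=λy, z=hλ:
  y_{n+1} = y_n + z·[9/13·y_n + 4/13·y_{n+1}] ⇒ (1 − 4/13z)y_{n+1} = (1 + 9/13z)y_n
  ⇒ R(z) = (1 + 9/13z)/(1 − 4/13z).

Boundary: |R(x)|=1, x<0.
x=-0.67: |R|=0.4445
R=−1: 1+9/13x = −1+4/13x ⇒ -5/13x=2 ⇒ x=2/(-5/13)=-5.2000
Confirm numerically:
  x=-4.097: |R|=0.81234 <1
  x=-4.026: |R|=0.79831 <1
  x=-3.289: |R|=0.63469 <1
  x=-2.530: |R|=0.42258 <1
  x=-5.335: |R|=1.01966 >1
  x=-5.255: |R|=1.00808 >1
So |R|<1 on (-5.2000, 0).

(-5.2000,0); λ=-9 ⇒ h* = (26/5)/9 = 0.5778.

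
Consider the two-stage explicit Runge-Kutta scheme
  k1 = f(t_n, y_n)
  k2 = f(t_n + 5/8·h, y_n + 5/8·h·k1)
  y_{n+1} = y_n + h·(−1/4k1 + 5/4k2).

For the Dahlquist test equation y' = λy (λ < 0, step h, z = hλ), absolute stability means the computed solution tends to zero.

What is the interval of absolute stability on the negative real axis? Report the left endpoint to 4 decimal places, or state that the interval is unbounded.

z∈(-1.2800,0).

On y'=λy, z=hλ:
  k1=λy_n ⇒ h·k1=z·y_n;  k2=λ(1+5/8z)y_n ⇒ h·k2=z(1+5/8z)y_n
  y_{n+1}/y_n = 1 − 1/4z + 5/4z(1+5/8z) = 1 + z + 25/32z²
  ⇒ R(z) = 1 + z + 25/32z².

Need |R(x)|<1, x<0.
x=-1.64: |R|=1.4612
R=1: x+25/32x²=0 ⇒ x=−32/25=-1.2800; min R=1−1/(4·25/32)=0.6800>−1
Confirm numerically:
  x=-0.931: |R|=0.74616 <1
  x=-0.836: |R|=0.71001 <1
  x=-0.551: |R|=0.68619 <1
  x=-1.594: |R|=1.39103 >1
  x=-1.367: |R|=1.09291 >1
  x=-1.311: |R|=1.03175 >1
Interval (-1.2800, 0).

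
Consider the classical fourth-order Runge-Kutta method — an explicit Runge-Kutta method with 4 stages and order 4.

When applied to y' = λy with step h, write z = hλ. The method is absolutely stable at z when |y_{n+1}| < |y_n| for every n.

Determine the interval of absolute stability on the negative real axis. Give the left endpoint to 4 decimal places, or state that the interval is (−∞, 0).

(-2.7853, 0).

Test eqn y'=λy, z=hλ:
  order 4, 4-stage ⇒ R(z)=1+z+z^2/2+z^3/6+z^4/24
  (e.g. R(-1.37)=0.28667, |R|=0.28667)

Solve |R(x)|<1 on ℝ⁻.
x=-1.37: |R|=0.2867
|R(-2.37)|=0.5343 |R(-1.61)|=0.2705 |R(-1.53)|=0.2718
Bisect:
  x_lo=-3.6136 |R|=3.1559  x_hi=-0.3906 |R|=0.6767
  mid=-2.00211 |R|=0.33404 →hi
  mid=-2.80787 |R|=1.03458 →lo
  mid=-2.40499 |R|=0.56253 →hi
  mid=-2.60643 |R|=0.76216 →hi
  mid=-2.70715 |R|=0.88844 →hi
  mid=-2.75751 |R|=0.95891 →hi
  mid=-2.78269 |R|=0.99608 →hi
  mid=-2.79528 |R|=1.01516 →lo
  mid=-2.78899 |R|=1.00558 →lo
  ...
  [-2.78544,-2.78525] ⇒ x*=-2.7853
Interval (-2.7853, 0).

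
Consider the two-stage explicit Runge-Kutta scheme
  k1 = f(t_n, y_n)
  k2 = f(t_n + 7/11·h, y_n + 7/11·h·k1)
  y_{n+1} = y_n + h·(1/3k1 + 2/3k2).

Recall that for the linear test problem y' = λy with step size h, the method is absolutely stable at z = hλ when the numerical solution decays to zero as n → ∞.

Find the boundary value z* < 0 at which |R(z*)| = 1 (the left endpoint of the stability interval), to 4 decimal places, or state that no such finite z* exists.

Set f=λy, z=hλ:
  k1=λy_n ⇒ h·k1=z·y_n;  k2=λ(1+7/11z)y_n ⇒ h·k2=z(1+7/11z)y_n
  y_{n+1}/y_n = 1 + 1/3z + 2/3z(1+7/11z) = 1 + z + 14/33z²
  R(z) = 1 + z + 14/33z².

Solve |R(x)|<1 on ℝ⁻.
x=-0.73: |R|=0.4961
R=1: x+14/33x²=0 ⇒ x=−33/14=-2.3571; min R=1−1/(4·14/33)=0.4107>−1
Confirm numerically:
  x=-2.176: |R|=0.83278 <1
  x=-1.686: |R|=0.51995 <1
  x=-1.437: |R|=0.43905 <1
  x=-1.102: |R|=0.41320 <1
  x=-2.775: |R|=1.49193 >1
  x=-2.770: |R|=1.48517 >1
Stable set (-2.3571, 0).

z* = -2.3571.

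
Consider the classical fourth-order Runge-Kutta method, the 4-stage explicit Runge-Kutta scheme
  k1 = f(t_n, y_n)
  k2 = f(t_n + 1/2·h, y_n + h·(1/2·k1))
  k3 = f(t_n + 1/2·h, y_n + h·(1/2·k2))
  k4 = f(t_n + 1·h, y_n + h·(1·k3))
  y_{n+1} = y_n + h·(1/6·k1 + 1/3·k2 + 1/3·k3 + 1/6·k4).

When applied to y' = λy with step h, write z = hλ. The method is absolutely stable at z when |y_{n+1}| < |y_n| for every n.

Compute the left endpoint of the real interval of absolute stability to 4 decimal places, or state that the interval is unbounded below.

z* = -2.7853.

Test eqn y'=λy, z=hλ:
  order 4, 4-stage ⇒ R(z)=1+z+z^2/2+z^3/6+z^4/24
  (e.g. R(-0.73)=0.48345, |R|=0.48345)

Find x<0 with |R(x)|<1.
x=-0.73: |R|=0.4834
|R(-1.85)|=0.2940 |R(-1.47)|=0.2756 |R(-1.23)|=0.3117
Bisect:
  x_lo=-3.2114 |R|=1.8568  x_hi=-0.0729 |R|=0.9297
  mid=-1.64216 |R|=0.27112 →hi
  mid=-2.42676 |R|=0.58099 →hi
  mid=-2.81907 |R|=1.05212 →lo
  mid=-2.62291 |R|=0.78154 →hi
  mid=-2.72099 |R|=0.90730 →hi
  mid=-2.77003 |R|=0.97723 →hi
  mid=-2.79455 |R|=1.01404 →lo
  mid=-2.78229 |R|=0.99548 →hi
  ...
  [-2.78535,-2.78516] ⇒ x*=-2.7853
Interval (-2.7853, 0).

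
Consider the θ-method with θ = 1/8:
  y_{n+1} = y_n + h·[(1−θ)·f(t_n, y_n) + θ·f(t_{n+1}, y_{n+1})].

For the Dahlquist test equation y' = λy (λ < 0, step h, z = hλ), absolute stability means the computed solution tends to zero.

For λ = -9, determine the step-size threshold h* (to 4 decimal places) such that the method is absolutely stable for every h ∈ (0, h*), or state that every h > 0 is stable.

(-2.6667,0); λ=-9 ⇒ h* = (8/3)/9 = 0.2963.

On y'=λy, z=hλ:
  y_{n+1} = y_n + z·[7/8·y_n + 1/8·y_{n+1}] ⇒ (1 − 1/8z)y_{n+1} = (1 + 7/8z)y_n
  ⇒ R(z) = (1 + 7/8z)/(1 − 1/8z).

Find x<0 with |R(x)|<1.
x=-0.83: |R|=0.2480
R=−1: 1+7/8x = −1+1/8x ⇒ -3/4x=2 ⇒ x=2/(-3/4)=-2.6667
Confirm numerically:
  x=-2.638: |R|=0.98383 <1
  x=-1.971: |R|=0.58139 <1
  x=-1.581: |R|=0.32011 <1
  x=-1.381: |R|=0.17770 <1
  x=-3.100: |R|=1.23423 >1
  x=-3.013: |R|=1.18869 >1
Stable set (-2.6667, 0).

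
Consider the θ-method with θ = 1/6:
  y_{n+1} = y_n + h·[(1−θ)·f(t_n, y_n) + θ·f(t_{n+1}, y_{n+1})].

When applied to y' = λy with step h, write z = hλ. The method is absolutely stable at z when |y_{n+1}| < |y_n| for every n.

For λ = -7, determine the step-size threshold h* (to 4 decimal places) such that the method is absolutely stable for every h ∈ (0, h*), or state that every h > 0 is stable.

(-3.0000,0); λ=-7 ⇒ h* = (3)/7 = 0.4286.

Test eqn y'=λy, z=hλ:
  y_{n+1} = y_n + z·[5/6·y_n + 1/6·y_{n+1}] ⇒ (1 − 1/6z)y_{n+1} = (1 + 5/6z)y_n
  Hence R(z) = (1 + 5/6z)/(1 − 1/6z).

Need |R(x)|<1, x<0.
x=-1.66: |R|=0.3003
R=−1: 1+5/6x = −1+1/6x ⇒ -2/3x=2 ⇒ x=2/(-2/3)=-3.0000
Confirm numerically:
  x=-2.365: |R|=0.69635 <1
  x=-1.917: |R|=0.45282 <1
  x=-1.470: |R|=0.18072 <1
  x=-3.567: |R|=1.23706 >1
  x=-3.508: |R|=1.21371 >1
  x=-3.226: |R|=1.09798 >1
Stable set (-3.0000, 0).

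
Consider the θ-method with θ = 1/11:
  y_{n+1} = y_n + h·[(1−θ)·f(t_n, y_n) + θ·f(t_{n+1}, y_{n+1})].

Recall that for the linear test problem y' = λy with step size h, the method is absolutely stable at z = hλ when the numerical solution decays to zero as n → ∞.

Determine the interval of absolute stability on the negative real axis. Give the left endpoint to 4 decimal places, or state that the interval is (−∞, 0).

(-2.4444, 0).

Test eqn y'=λy, z=hλ:
  y_{n+1} = y_n + z·[10/11·y_n + 1/11·y_{n+1}] ⇒ (1 − 1/11z)y_{n+1} = (1 + 10/11z)y_n
  Hence R(z) = (1 + 10/11z)/(1 − 1/11z).

Solve |R(x)|<1 on ℝ⁻.
x=-1.08: |R|=0.0166
R=−1: 1+10/11x = −1+1/11x ⇒ -9/11x=2 ⇒ x=2/(-9/11)=-2.4444
Confirm numerically:
  x=-2.073: |R|=0.74428 <1
  x=-1.779: |R|=0.53134 <1
  x=-1.467: |R|=0.29438 <1
  x=-1.316: |R|=0.17538 <1
  x=-2.964: |R|=1.33486 >1
  x=-2.937: |R|=1.31807 >1
So |R|<1 on (-2.4444, 0).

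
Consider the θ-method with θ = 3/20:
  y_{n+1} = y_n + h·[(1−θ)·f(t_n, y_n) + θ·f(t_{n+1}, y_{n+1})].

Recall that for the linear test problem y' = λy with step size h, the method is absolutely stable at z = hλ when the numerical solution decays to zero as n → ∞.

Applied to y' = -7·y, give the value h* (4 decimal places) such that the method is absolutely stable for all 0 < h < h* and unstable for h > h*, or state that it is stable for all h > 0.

Test eqn y'=λy, z=hλ:
  y_{n+1} = y_n + z·[17/20·y_n + 3/20·y_{n+1}] ⇒ (1 − 3/20z)y_{n+1} = (1 + 17/20z)y_n
  ⇒ R(z) = (1 + 17/20z)/(1 − 3/20z).

Need |R(x)|<1, x<0.
x=-0.86: |R|=0.2383
R=−1: 1+17/20x = −1+3/20x ⇒ -7/10x=2 ⇒ x=2/(-7/10)=-2.8571
Confirm numerically:
  x=-2.075: |R|=0.58246 <1
  x=-1.822: |R|=0.43093 <1
  x=-1.759: |R|=0.39178 <1
  x=-1.582: |R|=0.27859 <1
  x=-3.364: |R|=1.23581 >1
  x=-3.232: |R|=1.17672 >1
Interval (-2.8571, 0).

(-2.8571,0); λ=-7 ⇒ h* = (20/7)/7 = 0.4082.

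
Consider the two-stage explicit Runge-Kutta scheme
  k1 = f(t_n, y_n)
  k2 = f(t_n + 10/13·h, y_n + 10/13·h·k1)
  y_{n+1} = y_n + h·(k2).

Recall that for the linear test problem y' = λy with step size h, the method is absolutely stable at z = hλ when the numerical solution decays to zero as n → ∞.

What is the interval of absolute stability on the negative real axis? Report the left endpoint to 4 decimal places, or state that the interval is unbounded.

Test eqn y'=λy, z=hλ:
  k1=λy_n ⇒ h·k1=z·y_n;  k2=λ(1+10/13z)y_n ⇒ h·k2=z(1+10/13z)y_n
  y_{n+1}/y_n = 1 + z(1+10/13z) = 1 + z + 10/13z²
  R(z) = 1 + z + 10/13z².

Need |R(x)|<1, x<0.
x=-0.81: |R|=0.6947
R=1: x+10/13x²=0 ⇒ x=−13/10=-1.3000; min R=1−1/(4·10/13)=0.6750>−1
Confirm numerically:
  x=-1.230: |R|=0.93377 <1
  x=-1.129: |R|=0.85149 <1
  x=-1.028: |R|=0.78491 <1
  x=-0.957: |R|=0.74750 <1
  x=-1.601: |R|=1.37069 >1
  x=-1.386: |R|=1.09169 >1
  x=-1.378: |R|=1.08268 >1
Interval (-1.3000, 0).

z∈(-1.3000,0).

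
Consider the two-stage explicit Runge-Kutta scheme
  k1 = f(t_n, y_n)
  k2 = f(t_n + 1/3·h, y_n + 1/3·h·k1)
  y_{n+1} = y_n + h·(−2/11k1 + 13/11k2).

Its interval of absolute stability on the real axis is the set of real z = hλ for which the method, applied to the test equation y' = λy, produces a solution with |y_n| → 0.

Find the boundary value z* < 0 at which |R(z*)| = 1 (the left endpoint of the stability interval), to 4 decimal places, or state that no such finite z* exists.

z* = -2.5385.

Test eqn y'=λy, z=hλ:
  k1=λy_n ⇒ h·k1=z·y_n;  k2=λ(1+1/3z)y_n ⇒ h·k2=z(1+1/3z)y_n
  y_{n+1}/y_n = 1 − 2/11z + 13/11z(1+1/3z) = 1 + z + 13/33z²
  so R(z) = 1 + z + 13/33z².

Solve |R(x)|<1 on ℝ⁻.
x=-0.79: |R|=0.4559
R=1: x+13/33x²=0 ⇒ x=−33/13=-2.5385; min R=1−1/(4·13/33)=0.3654>−1
Confirm numerically:
  x=-1.648: |R|=0.42190 <1
  x=-1.279: |R|=0.36542 <1
  x=-1.061: |R|=0.38247 <1
  x=-2.992: |R|=1.53457 >1
  x=-2.914: |R|=1.43110 >1
Stable set (-2.5385, 0).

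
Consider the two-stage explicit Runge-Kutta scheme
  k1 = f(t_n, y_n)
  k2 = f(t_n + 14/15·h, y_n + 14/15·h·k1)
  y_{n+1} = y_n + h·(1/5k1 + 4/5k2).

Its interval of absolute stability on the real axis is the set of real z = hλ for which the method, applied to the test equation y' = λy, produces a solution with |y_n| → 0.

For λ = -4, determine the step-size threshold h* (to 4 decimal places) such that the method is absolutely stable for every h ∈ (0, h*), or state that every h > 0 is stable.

(-1.3393,0); λ=-4 ⇒ h* = (75/56)/4 = 0.3348.

Test eqn y'=λy, z=hλ:
  k1=λy_n ⇒ h·k1=z·y_n;  k2=λ(1+14/15z)y_n ⇒ h·k2=z(1+14/15z)y_n
  y_{n+1}/y_n = 1 + 1/5z + 4/5z(1+14/15z) = 1 + z + 56/75z²
  Hence R(z) = 1 + z + 56/75z².

Need |R(x)|<1, x<0.
x=-1.67: |R|=1.4124
R=1: x+56/75x²=0 ⇒ x=−75/56=-1.3393; min R=1−1/(4·56/75)=0.6652>−1
Confirm numerically:
  x=-1.158: |R|=0.84325 <1
  x=-0.948: |R|=0.72303 <1
  x=-0.626: |R|=0.66660 <1
  x=-1.506: |R|=1.18747 >1
  x=-1.452: |R|=1.12220 >1
  x=-1.428: |R|=1.09459 >1
Interval (-1.3393, 0).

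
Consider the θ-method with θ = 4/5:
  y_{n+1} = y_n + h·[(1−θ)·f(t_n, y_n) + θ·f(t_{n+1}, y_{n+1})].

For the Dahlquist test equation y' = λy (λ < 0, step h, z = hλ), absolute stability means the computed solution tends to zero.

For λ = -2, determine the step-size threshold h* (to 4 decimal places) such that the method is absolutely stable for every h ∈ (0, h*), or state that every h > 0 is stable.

With y'=λy (z=hλ):
  y_{n+1} = y_n + z·[1/5·y_n + 4/5·y_{n+1}] ⇒ (1 − 4/5z)y_{n+1} = (1 + 1/5z)y_n
  so R(z) = (1 + 1/5z)/(1 − 4/5z).

Boundary: |R(x)|=1, x<0.
x=-1.33: |R|=0.3556
x=-2: |R|=0.2308
x=-10: |R|=0.1111
x=-100: |R|=0.2346
θ=4/5≥1/2 ⇒ |1+1/5x|<|1−4/5x| ∀x<0 ⇒ stable on all of ℝ⁻.

(−∞, 0) — no finite endpoint. Any h>0 works for λ=-2.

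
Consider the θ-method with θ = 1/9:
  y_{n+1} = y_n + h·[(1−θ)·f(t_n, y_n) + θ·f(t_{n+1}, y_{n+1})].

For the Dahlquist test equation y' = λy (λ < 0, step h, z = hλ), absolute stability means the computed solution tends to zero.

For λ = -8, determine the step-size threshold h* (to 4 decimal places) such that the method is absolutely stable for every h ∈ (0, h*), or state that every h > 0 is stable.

On y'=λy, z=hλ:
  y_{n+1} = y_n + z·[8/9·y_n + 1/9·y_{n+1}] ⇒ (1 − 1/9z)y_{n+1} = (1 + 8/9z)y_n
  so R(z) = (1 + 8/9z)/(1 − 1/9z).

Need |R(x)|<1, x<0.
x=-1.78: |R|=0.4861
R=−1: 1+8/9x = −1+1/9x ⇒ -7/9x=2 ⇒ x=2/(-7/9)=-2.5714
Confirm numerically:
  x=-2.160: |R|=0.74194 <1
  x=-1.777: |R|=0.48399 <1
  x=-1.591: |R|=0.35200 <1
  x=-2.975: |R|=1.23591 >1
  x=-2.974: |R|=1.23534 >1
  x=-2.924: |R|=1.20698 >1
So |R|<1 on (-2.5714, 0).

(-2.5714,0); λ=-8 ⇒ h* = (18/7)/8 = 0.3214.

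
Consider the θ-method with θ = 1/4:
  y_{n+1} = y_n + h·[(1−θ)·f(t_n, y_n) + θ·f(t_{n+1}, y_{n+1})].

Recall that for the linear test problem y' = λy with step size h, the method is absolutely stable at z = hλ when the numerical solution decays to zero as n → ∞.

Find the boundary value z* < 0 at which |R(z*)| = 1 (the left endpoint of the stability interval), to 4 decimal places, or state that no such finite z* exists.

left endpoint -4.0000.

On y'=λy, z=hλ:
  y_{n+1} = y_n + z·[3/4·y_n + 1/4·y_{n+1}] ⇒ (1 − 1/4z)y_{n+1} = (1 + 3/4z)y_n
  ⇒ R(z) = (1 + 3/4z)/(1 − 1/4z).

Find x<0 with |R(x)|<1.
x=-0.51: |R|=0.5477
R=−1: 1+3/4x = −1+1/4x ⇒ -1/2x=2 ⇒ x=2/(-1/2)=-4.0000
Confirm numerically:
  x=-3.850: |R|=0.96178 <1
  x=-3.077: |R|=0.73916 <1
  x=-1.945: |R|=0.30866 <1
  x=-1.775: |R|=0.22944 <1
  x=-4.301: |R|=1.07252 >1
  x=-4.222: |R|=1.05400 >1
So |R|<1 on (-4.0000, 0).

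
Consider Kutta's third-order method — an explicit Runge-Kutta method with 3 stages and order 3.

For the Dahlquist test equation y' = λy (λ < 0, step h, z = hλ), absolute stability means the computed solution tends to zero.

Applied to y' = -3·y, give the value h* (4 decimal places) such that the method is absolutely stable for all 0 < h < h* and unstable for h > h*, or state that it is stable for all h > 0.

(-2.5127,0); λ=-3 ⇒ h* = 0.8376.

On y'=λy, z=hλ:
  order 3, 3-stage ⇒ R(z)=1+z+z^2/2+z^3/6
  (e.g. R(-0.75)=0.46094, |R|=0.46094)

Find x<0 with |R(x)|<1.
x=-0.75: |R|=0.4609
|R(-2.58)|=1.1141 |R(-2.05)|=0.3846 |R(-1.75)|=0.1120
Bisect:
  x_lo=-2.8205 |R|=1.5825  x_hi=-0.1472 |R|=0.8631
  mid=-1.48384 |R|=0.07253 →hi
  mid=-2.15216 |R|=0.49766 →hi
  mid=-2.48632 |R|=0.95708 →hi
  mid=-2.65340 |R|=1.24670 →lo
  mid=-2.56986 |R|=1.09641 →lo
  mid=-2.52809 |R|=1.02541 →lo
  mid=-2.50721 |R|=0.99092 →hi
  mid=-2.51765 |R|=1.00808 →lo
  mid=-2.51243 |R|=0.99948 →hi
  ...
  [-2.51276,-2.51259] ⇒ x*=-2.5127
Interval (-2.5127, 0).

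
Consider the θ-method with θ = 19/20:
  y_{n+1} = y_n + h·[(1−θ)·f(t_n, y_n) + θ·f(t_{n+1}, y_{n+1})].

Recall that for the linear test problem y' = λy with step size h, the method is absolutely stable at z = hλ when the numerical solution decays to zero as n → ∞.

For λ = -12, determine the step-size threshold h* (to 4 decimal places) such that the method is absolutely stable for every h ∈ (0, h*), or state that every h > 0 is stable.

With y'=λy (z=hλ):
  y_{n+1} = y_n + z·[1/20·y_n + 19/20·y_{n+1}] ⇒ (1 − 19/20z)y_{n+1} = (1 + 1/20z)y_n
  ⇒ R(z) = (1 + 1/20z)/(1 − 19/20z).

Solve |R(x)|<1 on ℝ⁻.
x=-0.48: |R|=0.6703
x=-2: |R|=0.3103
x=-10: |R|=0.0476
x=-100: |R|=0.0417
θ=19/20≥1/2 ⇒ |1+1/20x|<|1−19/20x| ∀x<0 ⇒ unbounded interval.

unbounded; (−∞, 0). Any h>0 works for λ=-12.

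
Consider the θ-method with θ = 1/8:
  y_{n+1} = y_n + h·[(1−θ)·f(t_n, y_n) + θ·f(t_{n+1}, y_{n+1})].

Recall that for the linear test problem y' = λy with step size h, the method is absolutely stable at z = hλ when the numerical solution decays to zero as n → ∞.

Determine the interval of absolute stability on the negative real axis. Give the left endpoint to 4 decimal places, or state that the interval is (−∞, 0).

With y'=λy (z=hλ):
  y_{n+1} = y_n + z·[7/8·y_n + 1/8·y_{n+1}] ⇒ (1 − 1/8z)y_{n+1} = (1 + 7/8z)y_n
  ⇒ R(z) = (1 + 7/8z)/(1 − 1/8z).

Need |R(x)|<1, x<0.
x=-0.51: |R|=0.5206
R=−1: 1+7/8x = −1+1/8x ⇒ -3/4x=2 ⇒ x=2/(-3/4)=-2.6667
Confirm numerically:
  x=-2.100: |R|=0.66337 <1
  x=-2.039: |R|=0.62486 <1
  x=-1.780: |R|=0.45603 <1
  x=-1.587: |R|=0.32429 <1
  x=-3.252: |R|=1.31212 >1
  x=-3.040: |R|=1.20290 >1
Stable set (-2.6667, 0).

(-2.6667, 0).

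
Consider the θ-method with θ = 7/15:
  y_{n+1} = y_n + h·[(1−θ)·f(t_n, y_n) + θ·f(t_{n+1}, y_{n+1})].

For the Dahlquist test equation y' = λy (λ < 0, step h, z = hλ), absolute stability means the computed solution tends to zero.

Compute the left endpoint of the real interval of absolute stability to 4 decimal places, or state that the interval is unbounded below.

Set f=λy, z=hλ:
  y_{n+1} = y_n + z·[8/15·y_n + 7/15·y_{n+1}] ⇒ (1 − 7/15z)y_{n+1} = (1 + 8/15z)y_n
  Hence R(z) = (1 + 8/15z)/(1 − 7/15z).

Boundary: |R(x)|=1, x<0.
x=-1.59: |R|=0.0873
R=−1: 1+8/15x = −1+7/15x ⇒ -1/15x=2 ⇒ x=2/(-1/15)=-30.0000
Confirm numerically:
  x=-29.905: |R|=0.99958 <1
  x=-28.210: |R|=0.99158 <1
  x=-27.057: |R|=0.98560 <1
  x=-17.951: |R|=0.91434 <1
  x=-30.332: |R|=1.00146 >1
  x=-30.048: |R|=1.00021 >1
Stable set (-30.0000, 0).

z* = -30.0000.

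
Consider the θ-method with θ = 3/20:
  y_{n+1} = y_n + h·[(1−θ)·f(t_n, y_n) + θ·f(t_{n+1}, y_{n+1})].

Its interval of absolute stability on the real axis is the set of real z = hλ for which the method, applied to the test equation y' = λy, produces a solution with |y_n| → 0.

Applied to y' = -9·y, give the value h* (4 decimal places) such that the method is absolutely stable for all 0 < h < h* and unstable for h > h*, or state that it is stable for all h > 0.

(-2.8571,0); λ=-9 ⇒ h* = (20/7)/9 = 0.3175.

On y'=λy, z=hλ:
  y_{n+1} = y_n + z·[17/20·y_n + 3/20·y_{n+1}] ⇒ (1 − 3/20z)y_{n+1} = (1 + 17/20z)y_n
  ⇒ R(z) = (1 + 17/20z)/(1 − 3/20z).

Need |R(x)|<1, x<0.
x=-1.66: |R|=0.3291
R=−1: 1+17/20x = −1+3/20x ⇒ -7/10x=2 ⇒ x=2/(-7/10)=-2.8571
Confirm numerically:
  x=-2.721: |R|=0.93232 <1
  x=-2.068: |R|=0.57838 <1
  x=-2.039: |R|=0.56144 <1
  x=-1.837: |R|=0.44016 <1
  x=-3.427: |R|=1.26347 >1
  x=-3.422: |R|=1.26128 >1
  x=-3.325: |R|=1.21852 >1
Stable set (-2.8571, 0).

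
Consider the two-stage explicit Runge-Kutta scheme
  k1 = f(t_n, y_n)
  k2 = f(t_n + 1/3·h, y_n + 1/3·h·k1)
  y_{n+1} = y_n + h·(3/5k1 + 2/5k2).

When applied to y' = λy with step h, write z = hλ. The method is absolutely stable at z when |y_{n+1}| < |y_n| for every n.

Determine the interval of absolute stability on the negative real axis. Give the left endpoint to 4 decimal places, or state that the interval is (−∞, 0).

Set f=λy, z=hλ:
  k1=λy_n ⇒ h·k1=z·y_n;  k2=λ(1+1/3z)y_n ⇒ h·k2=z(1+1/3z)y_n
  y_{n+1}/y_n = 1 + 3/5z + 2/5z(1+1/3z) = 1 + z + 2/15z²
  ⇒ R(z) = 1 + z + 2/15z².

Solve |R(x)|<1 on ℝ⁻.
x=-1.53: |R|=0.2179
R=1: x+2/15x²=0 ⇒ x=−15/2=-7.5000; min R=1−1/(4·2/15)=-0.8750>−1
Confirm numerically:
  x=-7.326: |R|=0.83004 <1
  x=-6.535: |R|=0.15916 <1
  x=-4.932: |R|=0.68872 <1
  x=-3.834: |R|=0.87406 <1
  x=-8.056: |R|=1.59722 >1
  x=-7.808: |R|=1.32065 >1
Stable set (-7.5000, 0).

z∈(-7.5000,0).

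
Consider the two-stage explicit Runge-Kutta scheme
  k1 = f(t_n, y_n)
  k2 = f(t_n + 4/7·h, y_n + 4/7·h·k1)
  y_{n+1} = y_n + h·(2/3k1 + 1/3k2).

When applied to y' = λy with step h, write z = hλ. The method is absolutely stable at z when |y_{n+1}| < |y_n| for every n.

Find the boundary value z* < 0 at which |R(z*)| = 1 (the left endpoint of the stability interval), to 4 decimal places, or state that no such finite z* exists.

With y'=λy (z=hλ):
  k1=λy_n ⇒ h·k1=z·y_n;  k2=λ(1+4/7z)y_n ⇒ h·k2=z(1+4/7z)y_n
  y_{n+1}/y_n = 1 + 2/3z + 1/3z(1+4/7z) = 1 + z + 4/21z²
  R(z) = 1 + z + 4/21z².

Find x<0 with |R(x)|<1.
x=-0.59: |R|=0.4763
R=1: x+4/21x²=0 ⇒ x=−21/4=-5.2500; min R=1−1/(4·4/21)=-0.3125>−1
Confirm numerically:
  x=-5.125: |R|=0.87798 <1
  x=-4.788: |R|=0.57866 <1
  x=-4.690: |R|=0.49973 <1
  x=-2.494: |R|=0.30923 <1
  x=-5.791: |R|=1.59675 >1
  x=-5.761: |R|=1.56074 >1
  x=-5.284: |R|=1.03422 >1
So |R|<1 on (-5.2500, 0).

left endpoint -5.2500.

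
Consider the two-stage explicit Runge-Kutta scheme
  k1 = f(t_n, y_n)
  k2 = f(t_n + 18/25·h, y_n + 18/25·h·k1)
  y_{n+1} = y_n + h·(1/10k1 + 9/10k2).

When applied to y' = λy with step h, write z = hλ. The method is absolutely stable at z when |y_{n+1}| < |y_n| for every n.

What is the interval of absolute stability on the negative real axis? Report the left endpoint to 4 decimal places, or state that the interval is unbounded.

(-1.5432, 0).

With y'=λy (z=hλ):
  k1=λy_n ⇒ h·k1=z·y_n;  k2=λ(1+18/25z)y_n ⇒ h·k2=z(1+18/25z)y_n
  y_{n+1}/y_n = 1 + 1/10z + 9/10z(1+18/25z) = 1 + z + 81/125z²
  Hence R(z) = 1 + z + 81/125z².

Solve |R(x)|<1 on ℝ⁻.
x=-0.8: |R|=0.6147
R=1: x+81/125x²=0 ⇒ x=−125/81=-1.5432; min R=1−1/(4·81/125)=0.6142>−1
Confirm numerically:
  x=-1.451: |R|=0.91330 <1
  x=-1.264: |R|=0.77131 <1
  x=-1.209: |R|=0.73817 <1
  x=-0.960: |R|=0.63720 <1
  x=-2.112: |R|=1.77843 >1
  x=-1.841: |R|=1.35525 >1
  x=-1.589: |R|=1.04715 >1
Stable set (-1.5432, 0).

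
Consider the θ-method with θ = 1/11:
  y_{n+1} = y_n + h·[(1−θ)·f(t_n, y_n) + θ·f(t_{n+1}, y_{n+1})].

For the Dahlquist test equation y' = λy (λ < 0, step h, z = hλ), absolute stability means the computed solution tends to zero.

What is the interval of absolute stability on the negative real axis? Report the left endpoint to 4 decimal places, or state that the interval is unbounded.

Set f=λy, z=hλ:
  y_{n+1} = y_n + z·[10/11·y_n + 1/11·y_{n+1}] ⇒ (1 − 1/11z)y_{n+1} = (1 + 10/11z)y_n
  so R(z) = (1 + 10/11z)/(1 − 1/11z).

Find x<0 with |R(x)|<1.
x=-1.66: |R|=0.4423
R=−1: 1+10/11x = −1+1/11x ⇒ -9/11x=2 ⇒ x=2/(-9/11)=-2.4444
Confirm numerically:
  x=-2.377: |R|=0.95462 <1
  x=-2.245: |R|=0.86448 <1
  x=-2.206: |R|=0.83750 <1
  x=-2.107: |R|=0.76829 <1
  x=-2.607: |R|=1.10752 >1
  x=-2.552: |R|=1.07143 >1
So |R|<1 on (-2.4444, 0).

(-2.4444, 0).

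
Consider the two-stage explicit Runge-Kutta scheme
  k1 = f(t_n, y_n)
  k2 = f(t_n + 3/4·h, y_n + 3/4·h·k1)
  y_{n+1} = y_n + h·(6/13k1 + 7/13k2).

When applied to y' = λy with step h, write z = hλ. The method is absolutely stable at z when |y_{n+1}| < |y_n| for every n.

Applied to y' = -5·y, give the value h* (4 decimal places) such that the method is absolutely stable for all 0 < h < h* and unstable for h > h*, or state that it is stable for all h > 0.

Test eqn y'=λy, z=hλ:
  k1=λy_n ⇒ h·k1=z·y_n;  k2=λ(1+3/4z)y_n ⇒ h·k2=z(1+3/4z)y_n
  y_{n+1}/y_n = 1 + 6/13z + 7/13z(1+3/4z) = 1 + z + 21/52z²
  R(z) = 1 + z + 21/52z².

Boundary: |R(x)|=1, x<0.
x=-0.94: |R|=0.4168
R=1: x+21/52x²=0 ⇒ x=−52/21=-2.4762; min R=1−1/(4·21/52)=0.3810>−1
Confirm numerically:
  x=-2.036: |R|=0.63806 <1
  x=-2.028: |R|=0.63293 <1
  x=-1.907: |R|=0.56165 <1
  x=-1.353: |R|=0.38628 <1
  x=-3.015: |R|=1.65605 >1
  x=-2.791: |R|=1.35483 >1
  x=-2.639: |R|=1.17351 >1
Stable set (-2.4762, 0).

(-2.4762,0); λ=-5 ⇒ h* = (52/21)/5 = 0.4952.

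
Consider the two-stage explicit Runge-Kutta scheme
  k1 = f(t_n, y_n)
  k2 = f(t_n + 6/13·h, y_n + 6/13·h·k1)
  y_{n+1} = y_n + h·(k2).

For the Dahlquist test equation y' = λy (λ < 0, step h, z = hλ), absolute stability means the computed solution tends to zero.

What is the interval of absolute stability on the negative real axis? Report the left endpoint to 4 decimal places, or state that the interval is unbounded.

(-2.1667, 0).

On y'=λy, z=hλ:
  k1=λy_n ⇒ h·k1=z·y_n;  k2=λ(1+6/13z)y_n ⇒ h·k2=z(1+6/13z)y_n
  y_{n+1}/y_n = 1 + z(1+6/13z) = 1 + z + 6/13z²
  so R(z) = 1 + z + 6/13z².

Find x<0 with |R(x)|<1.
x=-0.65: |R|=0.5450
R=1: x+6/13x²=0 ⇒ x=−13/6=-2.1667; min R=1−1/(4·6/13)=0.4583>−1
Confirm numerically:
  x=-1.958: |R|=0.81143 <1
  x=-1.903: |R|=0.76842 <1
  x=-1.760: |R|=0.66966 <1
  x=-2.447: |R|=1.31660 >1
  x=-2.389: |R|=1.24515 >1
So |R|<1 on (-2.1667, 0).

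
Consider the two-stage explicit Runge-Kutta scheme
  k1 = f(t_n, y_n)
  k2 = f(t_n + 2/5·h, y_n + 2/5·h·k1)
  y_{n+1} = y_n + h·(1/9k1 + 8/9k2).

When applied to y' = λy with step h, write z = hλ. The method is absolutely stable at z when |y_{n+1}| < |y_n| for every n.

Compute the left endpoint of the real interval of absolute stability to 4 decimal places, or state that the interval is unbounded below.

Test eqn y'=λy, z=hλ:
  k1=λy_n ⇒ h·k1=z·y_n;  k2=λ(1+2/5z)y_n ⇒ h·k2=z(1+2/5z)y_n
  y_{n+1}/y_n = 1 + 1/9z + 8/9z(1+2/5z) = 1 + z + 16/45z²
  R(z) = 1 + z + 16/45z².

Boundary: |R(x)|=1, x<0.
x=-0.56: |R|=0.5515
R=1: x+16/45x²=0 ⇒ x=−45/16=-2.8125; min R=1−1/(4·16/45)=0.2969>−1
Confirm numerically:
  x=-2.252: |R|=0.55120 <1
  x=-2.165: |R|=0.50157 <1
  x=-1.343: |R|=0.29830 <1
  x=-3.374: |R|=1.67360 >1
  x=-3.304: |R|=1.57739 >1
  x=-2.839: |R|=1.02675 >1
Interval (-2.8125, 0).

z* = -2.8125.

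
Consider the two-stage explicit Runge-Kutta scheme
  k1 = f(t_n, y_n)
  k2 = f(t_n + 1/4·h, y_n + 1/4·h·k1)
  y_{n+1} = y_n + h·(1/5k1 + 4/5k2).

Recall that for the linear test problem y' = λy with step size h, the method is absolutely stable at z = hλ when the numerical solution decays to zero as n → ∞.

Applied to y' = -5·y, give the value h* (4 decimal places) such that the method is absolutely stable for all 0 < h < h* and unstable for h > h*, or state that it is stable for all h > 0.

Test eqn y'=λy, z=hλ:
  k1=λy_n ⇒ h·k1=z·y_n;  k2=λ(1+1/4z)y_n ⇒ h·k2=z(1+1/4z)y_n
  y_{n+1}/y_n = 1 + 1/5z + 4/5z(1+1/4z) = 1 + z + 1/5z²
  ⇒ R(z) = 1 + z + 1/5z².

Find x<0 with |R(x)|<1.
x=-0.66: |R|=0.4271
R=1: x+1/5x²=0 ⇒ x=−5=-5.0000; min R=1−1/(4·1/5)=-0.2500>−1
Confirm numerically:
  x=-4.724: |R|=0.73924 <1
  x=-4.512: |R|=0.55963 <1
  x=-4.150: |R|=0.29450 <1
  x=-2.542: |R|=0.24965 <1
  x=-5.377: |R|=1.40543 >1
  x=-5.353: |R|=1.37792 >1
  x=-5.056: |R|=1.05663 >1
Interval (-5.0000, 0).

(-5.0000,0); λ=-5 ⇒ h* = (5)/5 = 1.0000.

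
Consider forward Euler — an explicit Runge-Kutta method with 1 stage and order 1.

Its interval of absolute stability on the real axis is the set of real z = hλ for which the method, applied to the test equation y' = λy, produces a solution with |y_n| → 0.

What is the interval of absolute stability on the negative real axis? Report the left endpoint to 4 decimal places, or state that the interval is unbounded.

(-2.0000, 0).

On y'=λy, z=hλ:
  order 1, 1-stage ⇒ R(z)=1+z
  (e.g. R(-0.59)=0.41000, |R|=0.41000)

Solve |R(x)|<1 on ℝ⁻.
x=-0.59: |R|=0.4100
|R(-2.03)|=1.0300 |R(-1.24)|=0.2400 |R(-0.8)|=0.2000
Bisect:
  x_lo=-2.8708 |R|=1.8708  x_hi=-0.0751 |R|=0.9249
  mid=-1.47297 |R|=0.47297 →hi
  mid=-2.17189 |R|=1.17189 →lo
  mid=-1.82243 |R|=0.82243 →hi
  mid=-1.99716 |R|=0.99716 →hi
  mid=-2.08452 |R|=1.08452 →lo
  mid=-2.04084 |R|=1.04084 →lo
  mid=-2.01900 |R|=1.01900 →lo
  mid=-2.00808 |R|=1.00808 →lo
  mid=-2.00262 |R|=1.00262 →lo
  ...
  [-2.00006,-1.99989] ⇒ x*=-2.0000
So |R|<1 on (-2.0000, 0).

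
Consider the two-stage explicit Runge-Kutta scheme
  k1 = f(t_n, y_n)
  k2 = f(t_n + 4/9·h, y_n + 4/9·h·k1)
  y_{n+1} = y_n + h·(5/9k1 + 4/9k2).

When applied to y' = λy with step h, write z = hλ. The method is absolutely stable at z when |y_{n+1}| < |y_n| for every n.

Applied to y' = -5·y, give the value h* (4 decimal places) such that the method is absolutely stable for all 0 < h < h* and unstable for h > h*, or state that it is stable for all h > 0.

(-5.0625,0); λ=-5 ⇒ h* = (81/16)/5 = 1.0125.

Test eqn y'=λy, z=hλ:
  k1=λy_n ⇒ h·k1=z·y_n;  k2=λ(1+4/9z)y_n ⇒ h·k2=z(1+4/9z)y_n
  y_{n+1}/y_n = 1 + 5/9z + 4/9z(1+4/9z) = 1 + z + 16/81z²
  so R(z) = 1 + z + 16/81z².

Find x<0 with |R(x)|<1.
x=-0.64: |R|=0.4409
R=1: x+16/81x²=0 ⇒ x=−81/16=-5.0625; min R=1−1/(4·16/81)=-0.2656>−1
Confirm numerically:
  x=-4.668: |R|=0.63624 <1
  x=-3.837: |R|=0.07116 <1
  x=-2.924: |R|=0.23516 <1
  x=-5.387: |R|=1.34530 >1
  x=-5.288: |R|=1.23554 >1
So |R|<1 on (-5.0625, 0).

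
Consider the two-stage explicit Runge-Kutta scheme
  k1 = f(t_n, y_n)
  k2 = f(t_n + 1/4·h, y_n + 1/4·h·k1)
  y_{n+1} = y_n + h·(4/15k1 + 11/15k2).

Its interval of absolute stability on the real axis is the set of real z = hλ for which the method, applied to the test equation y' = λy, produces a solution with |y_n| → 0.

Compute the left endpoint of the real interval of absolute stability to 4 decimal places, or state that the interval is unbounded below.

left endpoint -5.4545.

On y'=λy, z=hλ:
  k1=λy_n ⇒ h·k1=z·y_n;  k2=λ(1+1/4z)y_n ⇒ h·k2=z(1+1/4z)y_n
  y_{n+1}/y_n = 1 + 4/15z + 11/15z(1+1/4z) = 1 + z + 11/60z²
  Hence R(z) = 1 + z + 11/60z².

Solve |R(x)|<1 on ℝ⁻.
x=-1.71: |R|=0.1739
R=1: x+11/60x²=0 ⇒ x=−60/11=-5.4545; min R=1−1/(4·11/60)=-0.3636>−1
Confirm numerically:
  x=-4.864: |R|=0.47339 <1
  x=-3.872: |R|=0.12340 <1
  x=-2.747: |R|=0.36357 <1
  x=-2.516: |R|=0.35545 <1
  x=-5.628: |R|=1.17897 >1
  x=-5.612: |R|=1.16200 >1
So |R|<1 on (-5.4545, 0).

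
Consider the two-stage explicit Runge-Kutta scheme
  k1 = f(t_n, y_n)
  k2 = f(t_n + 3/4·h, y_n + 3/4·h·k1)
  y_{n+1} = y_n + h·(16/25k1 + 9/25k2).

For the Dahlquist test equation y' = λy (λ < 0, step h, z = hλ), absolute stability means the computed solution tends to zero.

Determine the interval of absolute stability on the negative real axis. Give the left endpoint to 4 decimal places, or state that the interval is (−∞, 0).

(-3.7037, 0).

Set f=λy, z=hλ:
  k1=λy_n ⇒ h·k1=z·y_n;  k2=λ(1+3/4z)y_n ⇒ h·k2=z(1+3/4z)y_n
  y_{n+1}/y_n = 1 + 16/25z + 9/25z(1+3/4z) = 1 + z + 27/100z²
  ⇒ R(z) = 1 + z + 27/100z².

Find x<0 with |R(x)|<1.
x=-1.33: |R|=0.1476
R=1: x+27/100x²=0 ⇒ x=−100/27=-3.7037; min R=1−1/(4·27/100)=0.0741>−1
Confirm numerically:
  x=-3.277: |R|=0.62246 <1
  x=-3.181: |R|=0.55107 <1
  x=-2.162: |R|=0.10005 <1
  x=-4.081: |R|=1.41573 >1
  x=-3.886: |R|=1.19127 >1
Interval (-3.7037, 0).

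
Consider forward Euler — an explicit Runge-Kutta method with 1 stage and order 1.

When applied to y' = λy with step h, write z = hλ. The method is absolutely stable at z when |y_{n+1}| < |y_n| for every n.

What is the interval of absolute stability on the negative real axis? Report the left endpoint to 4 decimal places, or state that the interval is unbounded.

z∈(-2.0000,0).

Set f=λy, z=hλ:
  order 1, 1-stage ⇒ R(z)=1+z
  (e.g. R(-1.07)=-0.07000, |R|=0.07000)

Find x<0 with |R(x)|<1.
x=-1.07: |R|=0.0700
|R(-1.93)|=0.9300 |R(-1.87)|=0.8700 |R(-1.01)|=0.0100
Bisect:
  x_lo=-2.6947 |R|=1.6947  x_hi=-0.3859 |R|=0.6141
  mid=-1.54030 |R|=0.54030 →hi
  mid=-2.11749 |R|=1.11749 →lo
  mid=-1.82889 |R|=0.82889 →hi
  mid=-1.97319 |R|=0.97319 →hi
  mid=-2.04534 |R|=1.04534 →lo
  mid=-2.00926 |R|=1.00926 →lo
  mid=-1.99123 |R|=0.99123 →hi
  mid=-2.00024 |R|=1.00024 →lo
  mid=-1.99574 |R|=0.99574 →hi
  mid=-1.99799 |R|=0.99799 →hi
  ...
  [-2.00010,-1.99996] ⇒ x*=-2.0000
Stable set (-2.0000, 0).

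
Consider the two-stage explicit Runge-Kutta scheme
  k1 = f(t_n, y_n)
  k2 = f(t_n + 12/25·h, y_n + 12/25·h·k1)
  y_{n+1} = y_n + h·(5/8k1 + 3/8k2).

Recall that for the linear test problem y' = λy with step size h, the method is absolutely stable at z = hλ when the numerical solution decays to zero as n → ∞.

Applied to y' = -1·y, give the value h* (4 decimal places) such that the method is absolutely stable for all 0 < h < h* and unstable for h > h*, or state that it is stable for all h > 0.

(-5.5556,0); λ=-1 ⇒ h* = (50/9)/1 = 5.5556.

On y'=λy, z=hλ:
  k1=λy_n ⇒ h·k1=z·y_n;  k2=λ(1+12/25z)y_n ⇒ h·k2=z(1+12/25z)y_n
  y_{n+1}/y_n = 1 + 5/8z + 3/8z(1+12/25z) = 1 + z + 9/50z²
  R(z) = 1 + z + 9/50z².

Solve |R(x)|<1 on ℝ⁻.
x=-1.08: |R|=0.1300
R=1: x+9/50x²=0 ⇒ x=−50/9=-5.5556; min R=1−1/(4·9/50)=-0.3889>−1
Confirm numerically:
  x=-5.470: |R|=0.91576 <1
  x=-5.409: |R|=0.85731 <1
  x=-3.136: |R|=0.36579 <1
  x=-6.014: |R|=1.49628 >1
  x=-5.643: |R|=1.08882 >1
Stable set (-5.5556, 0).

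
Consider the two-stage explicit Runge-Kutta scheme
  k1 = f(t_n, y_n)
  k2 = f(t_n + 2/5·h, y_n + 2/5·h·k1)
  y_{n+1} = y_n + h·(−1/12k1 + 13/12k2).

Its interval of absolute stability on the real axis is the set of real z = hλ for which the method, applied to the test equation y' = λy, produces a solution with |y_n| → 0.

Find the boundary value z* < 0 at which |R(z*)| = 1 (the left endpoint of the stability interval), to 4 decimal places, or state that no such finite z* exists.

left endpoint -2.3077.

Test eqn y'=λy, z=hλ:
  k1=λy_n ⇒ h·k1=z·y_n;  k2=λ(1+2/5z)y_n ⇒ h·k2=z(1+2/5z)y_n
  y_{n+1}/y_n = 1 − 1/12z + 13/12z(1+2/5z) = 1 + z + 13/30z²
  so R(z) = 1 + z + 13/30z².

Solve |R(x)|<1 on ℝ⁻.
x=-0.82: |R|=0.4714
R=1: x+13/30x²=0 ⇒ x=−30/13=-2.3077; min R=1−1/(4·13/30)=0.4231>−1
Confirm numerically:
  x=-1.243: |R|=0.42652 <1
  x=-1.076: |R|=0.42570 <1
  x=-1.036: |R|=0.42909 <1
  x=-2.619: |R|=1.35330 >1
  x=-2.511: |R|=1.22122 >1
Stable set (-2.3077, 0).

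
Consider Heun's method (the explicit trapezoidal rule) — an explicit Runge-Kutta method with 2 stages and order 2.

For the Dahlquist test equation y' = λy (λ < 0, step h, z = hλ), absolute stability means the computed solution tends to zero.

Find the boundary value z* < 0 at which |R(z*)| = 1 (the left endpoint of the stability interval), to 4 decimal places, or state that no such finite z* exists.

Set f=λy, z=hλ:
  order 2, 2-stage ⇒ R(z)=1+z+z^2/2
  (e.g. R(-1.63)=0.69845, |R|=0.69845)

Find x<0 with |R(x)|<1.
x=-1.63: |R|=0.6985
|R(-1.74)|=0.7738 |R(-1)|=0.5000 |R(-0.57)|=0.5924
Bisect:
  x_lo=-2.4101 |R|=1.4942  x_hi=-0.1543 |R|=0.8576
  mid=-1.28221 |R|=0.53982 →hi
  mid=-1.84617 |R|=0.85800 →hi
  mid=-2.12815 |R|=1.13636 →lo
  mid=-1.98716 |R|=0.98724 →hi
  mid=-2.05765 |R|=1.05931 →lo
  mid=-2.02241 |R|=1.02266 →lo
  mid=-2.00478 |R|=1.00479 →lo
  mid=-1.99597 |R|=0.99598 →hi
  mid=-2.00038 |R|=1.00038 →lo
  mid=-1.99817 |R|=0.99817 →hi
  ...
  [-2.00010,-1.99996] ⇒ x*=-2.0000
Stable set (-2.0000, 0).

z* = -2.0000.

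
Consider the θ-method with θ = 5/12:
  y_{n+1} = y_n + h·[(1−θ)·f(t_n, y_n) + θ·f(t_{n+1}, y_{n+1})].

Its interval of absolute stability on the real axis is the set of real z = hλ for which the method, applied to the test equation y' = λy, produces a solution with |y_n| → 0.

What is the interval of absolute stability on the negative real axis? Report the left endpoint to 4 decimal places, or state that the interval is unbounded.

With y'=λy (z=hλ):
  y_{n+1} = y_n + z·[7/12·y_n + 5/12·y_{n+1}] ⇒ (1 − 5/12z)y_{n+1} = (1 + 7/12z)y_n
  R(z) = (1 + 7/12z)/(1 − 5/12z).

Find x<0 with |R(x)|<1.
x=-1.1: |R|=0.2457
R=−1: 1+7/12x = −1+5/12x ⇒ -1/6x=2 ⇒ x=2/(-1/6)=-12.0000
Confirm numerically:
  x=-11.136: |R|=0.97447 <1
  x=-11.090: |R|=0.97302 <1
  x=-10.896: |R|=0.96679 <1
  x=-12.597: |R|=1.01592 >1
  x=-12.423: |R|=1.01141 >1
Interval (-12.0000, 0).

(-12.0000, 0).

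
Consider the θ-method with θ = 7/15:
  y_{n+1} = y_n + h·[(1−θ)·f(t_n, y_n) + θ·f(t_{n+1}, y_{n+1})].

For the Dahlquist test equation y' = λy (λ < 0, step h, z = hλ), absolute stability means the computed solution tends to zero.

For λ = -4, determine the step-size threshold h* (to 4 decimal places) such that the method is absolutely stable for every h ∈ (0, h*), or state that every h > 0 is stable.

With y'=λy (z=hλ):
  y_{n+1} = y_n + z·[8/15·y_n + 7/15·y_{n+1}] ⇒ (1 − 7/15z)y_{n+1} = (1 + 8/15z)y_n
  so R(z) = (1 + 8/15z)/(1 − 7/15z).

Need |R(x)|<1, x<0.
x=-0.87: |R|=0.3812
R=−1: 1+8/15x = −1+7/15x ⇒ -1/15x=2 ⇒ x=2/(-1/15)=-30.0000
Confirm numerically:
  x=-28.964: |R|=0.99524 <1
  x=-26.673: |R|=0.98351 <1
  x=-19.818: |R|=0.93377 <1
  x=-30.205: |R|=1.00091 >1
  x=-30.156: |R|=1.00069 >1
  x=-30.053: |R|=1.00024 >1
Interval (-30.0000, 0).

(-30.0000,0); λ=-4 ⇒ h* = (30)/4 = 7.5000.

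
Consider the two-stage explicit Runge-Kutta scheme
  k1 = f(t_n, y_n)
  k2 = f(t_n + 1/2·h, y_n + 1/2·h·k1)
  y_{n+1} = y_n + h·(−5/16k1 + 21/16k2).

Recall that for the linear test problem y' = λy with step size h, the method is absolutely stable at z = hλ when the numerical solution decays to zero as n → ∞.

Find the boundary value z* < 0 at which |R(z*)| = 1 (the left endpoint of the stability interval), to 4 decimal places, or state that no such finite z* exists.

z* = -1.5238.

Test eqn y'=λy, z=hλ:
  k1=λy_n ⇒ h·k1=z·y_n;  k2=λ(1+1/2z)y_n ⇒ h·k2=z(1+1/2z)y_n
  y_{n+1}/y_n = 1 − 5/16z + 21/16z(1+1/2z) = 1 + z + 21/32z²
  Hence R(z) = 1 + z + 21/32z².

Find x<0 with |R(x)|<1.
x=-0.38: |R|=0.7148
R=1: x+21/32x²=0 ⇒ x=−32/21=-1.5238; min R=1−1/(4·21/32)=0.6190>−1
Confirm numerically:
  x=-1.498: |R|=0.97463 <1
  x=-1.439: |R|=0.91991 <1
  x=-0.897: |R|=0.63102 <1
  x=-0.741: |R|=0.61933 <1
  x=-2.054: |R|=1.71466 >1
  x=-1.827: |R|=1.36352 >1
  x=-1.725: |R|=1.22775 >1
So |R|<1 on (-1.5238, 0).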